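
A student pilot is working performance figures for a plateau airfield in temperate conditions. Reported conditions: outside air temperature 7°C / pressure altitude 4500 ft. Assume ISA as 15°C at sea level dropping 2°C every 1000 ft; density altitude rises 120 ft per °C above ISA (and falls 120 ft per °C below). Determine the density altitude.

ISA temperature at 4500 ft = 15 − 2 × (4500/1000) = 6°C.
ISA deviation = 7 − 6 = +1°C.
Density altitude = 4500 + 120 × (1) = 4500 + (+120) = 4620 ft.

4620 ft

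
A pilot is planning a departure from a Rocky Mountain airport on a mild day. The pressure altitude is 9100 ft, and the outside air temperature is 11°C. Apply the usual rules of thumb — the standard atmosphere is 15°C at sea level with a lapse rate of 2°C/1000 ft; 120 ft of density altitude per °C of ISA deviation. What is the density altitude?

ISA temperature at 9100 ft = 15 − 2 × (9100/1000) = -3.2°C.
ISA deviation = 11 − (-3.2) = +14.2°C.
Density altitude = 9100 + 120 × (14.2) = 9100 + (+1704) = 10804 ft.

10804 ft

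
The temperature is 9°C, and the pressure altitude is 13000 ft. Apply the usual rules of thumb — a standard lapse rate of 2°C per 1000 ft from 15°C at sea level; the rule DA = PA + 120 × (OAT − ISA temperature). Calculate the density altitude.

15400 ft

ISA temperature at 13000 ft = 15 − 2 × (13000/1000) = -11°C.
ISA deviation = 9 − (-11) = +20°C.
Density altitude = 13000 + 120 × (20) = 13000 + (+2400) = 15400 ft.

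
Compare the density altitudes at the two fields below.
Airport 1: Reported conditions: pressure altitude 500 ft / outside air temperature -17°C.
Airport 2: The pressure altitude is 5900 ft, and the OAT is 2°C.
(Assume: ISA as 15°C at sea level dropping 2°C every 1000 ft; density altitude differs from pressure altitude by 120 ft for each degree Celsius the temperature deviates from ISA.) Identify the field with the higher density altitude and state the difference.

Airport 1: ISA temp = 14°C, deviation -31°C, DA = 500 + 120 × (-31) = -3220 ft.
Airport 2: ISA temp = 3.2°C, deviation -1.2°C, DA = 5900 + 120 × (-1.2) = 5756 ft.
Airport 2 is higher by 5756 − (-3220) = 8976 ft.

Airport 2 by 8976 ft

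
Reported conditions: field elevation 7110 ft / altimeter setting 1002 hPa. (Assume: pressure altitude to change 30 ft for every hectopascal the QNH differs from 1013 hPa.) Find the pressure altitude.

Pressure correction = (1013 − 1002) × 30 = +330 ft.
Pressure altitude = 7110 + (+330) = 7440 ft.

7440 ft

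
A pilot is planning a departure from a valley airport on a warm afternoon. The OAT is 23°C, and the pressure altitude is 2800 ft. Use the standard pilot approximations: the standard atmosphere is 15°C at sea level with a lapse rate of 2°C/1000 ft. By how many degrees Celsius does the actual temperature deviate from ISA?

ISA+13.6°C

ISA temperature at 2800 ft = 15 − 2 × (2800/1000) = 9.4°C.
Deviation = OAT − ISA = 23 − 9.4 = +13.6°C.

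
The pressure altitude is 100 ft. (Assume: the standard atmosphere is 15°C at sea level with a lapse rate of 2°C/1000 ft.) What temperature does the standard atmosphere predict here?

14.8°C

ISA temperature = 15 − 2 × (100/1000) = 15 − 0.2 = 14.8°C.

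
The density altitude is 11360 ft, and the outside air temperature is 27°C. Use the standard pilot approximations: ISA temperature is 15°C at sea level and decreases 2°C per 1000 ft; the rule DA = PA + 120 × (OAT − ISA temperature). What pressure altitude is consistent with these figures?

8000 ft

DA = PA + 120 × (OAT − (15 − 2·PA/1000)) = PA + 120·OAT − 1800 + 0.24·PA = 1.24·PA + 120·OAT − 1800.
So 1.24·PA = 11360 − 120 × 27 + 1800 = 9920.
PA = 9920 / 1.24 = 8000 ft.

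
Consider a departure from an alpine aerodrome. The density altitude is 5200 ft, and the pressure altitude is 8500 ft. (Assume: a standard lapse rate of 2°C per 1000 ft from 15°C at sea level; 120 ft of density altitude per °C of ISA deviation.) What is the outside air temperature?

Density altitude − pressure altitude = 5200 − 8500 = -3300 ft.
At 120 ft/°C that is an ISA deviation of -3300/120 = -27.5°C.
ISA temperature at 8500 ft = 15 − 2 × (8500/1000) = -2°C.
OAT = ISA + deviation = -2 + (-27.5) = -29.5°C.

-29.5°C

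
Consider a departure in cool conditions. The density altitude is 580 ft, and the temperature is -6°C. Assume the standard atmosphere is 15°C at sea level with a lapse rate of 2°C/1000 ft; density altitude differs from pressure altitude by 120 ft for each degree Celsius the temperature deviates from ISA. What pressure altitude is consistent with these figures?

DA = PA + 120 × (OAT − (15 − 2·PA/1000)) = PA + 120·OAT − 1800 + 0.24·PA = 1.24·PA + 120·OAT − 1800.
So 1.24·PA = 580 − 120 × (-6) + 1800 = 3100.
PA = 3100 / 1.24 = 2500 ft.

2500 ft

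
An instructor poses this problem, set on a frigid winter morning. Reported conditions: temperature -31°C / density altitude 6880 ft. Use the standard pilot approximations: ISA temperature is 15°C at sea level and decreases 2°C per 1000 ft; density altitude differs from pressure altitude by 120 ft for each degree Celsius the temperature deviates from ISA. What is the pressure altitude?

10000 ft

DA = PA + 120 × (OAT − (15 − 2·PA/1000)) = PA + 120·OAT − 1800 + 0.24·PA = 1.24·PA + 120·OAT − 1800.
So 1.24·PA = 6880 − 120 × (-31) + 1800 = 12400.
PA = 12400 / 1.24 = 10000 ft.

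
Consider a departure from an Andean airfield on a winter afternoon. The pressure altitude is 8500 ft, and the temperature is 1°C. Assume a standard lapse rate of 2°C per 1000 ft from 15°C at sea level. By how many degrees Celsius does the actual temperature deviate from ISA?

ISA temperature at 8500 ft = 15 − 2 × (8500/1000) = -2°C.
Deviation = OAT − ISA = 1 − (-2) = +3°C.

ISA+3°C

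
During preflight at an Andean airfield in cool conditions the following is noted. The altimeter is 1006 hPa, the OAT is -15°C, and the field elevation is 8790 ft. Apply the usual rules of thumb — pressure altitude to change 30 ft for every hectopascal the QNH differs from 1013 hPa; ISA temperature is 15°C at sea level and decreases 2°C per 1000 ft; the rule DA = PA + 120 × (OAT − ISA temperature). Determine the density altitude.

7560 ft

Pressure altitude = 8790 + (1013 − 1006) × 30 = 8790 + (+210) = 9000 ft.
ISA temperature at 9000 ft = 15 − 2 × (9000/1000) = -3°C.
ISA deviation = -15 − (-3) = -12°C.
Density altitude = 9000 + 120 × (-12) = 7560 ft.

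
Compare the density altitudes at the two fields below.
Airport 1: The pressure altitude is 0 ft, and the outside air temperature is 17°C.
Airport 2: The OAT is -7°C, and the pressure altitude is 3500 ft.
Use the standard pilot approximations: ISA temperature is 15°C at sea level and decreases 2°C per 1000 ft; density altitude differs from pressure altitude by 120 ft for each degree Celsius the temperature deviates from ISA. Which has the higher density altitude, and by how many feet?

Airport 2 by 1460 ft

Airport 1: ISA temp = 15°C, deviation +2°C, DA = 0 + 120 × 2 = 240 ft.
Airport 2: ISA temp = 8°C, deviation -15°C, DA = 3500 + 120 × (-15) = 1700 ft.
Airport 2 is higher by 1700 − 240 = 1460 ft.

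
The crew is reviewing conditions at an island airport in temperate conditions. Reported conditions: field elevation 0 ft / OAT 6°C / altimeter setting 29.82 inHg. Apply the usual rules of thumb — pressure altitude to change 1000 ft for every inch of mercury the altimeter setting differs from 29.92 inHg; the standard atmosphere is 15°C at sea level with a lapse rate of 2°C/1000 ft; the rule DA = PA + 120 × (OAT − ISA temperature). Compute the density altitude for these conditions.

Pressure altitude = 0 + (29.92 − 29.82) × 1000 = 0 + (+100) = 100 ft.
ISA temperature at 100 ft = 15 − 2 × (100/1000) = 14.8°C.
ISA deviation = 6 − 14.8 = -8.8°C.
Density altitude = 100 + 120 × (-8.8) = -956 ft.

-956 ft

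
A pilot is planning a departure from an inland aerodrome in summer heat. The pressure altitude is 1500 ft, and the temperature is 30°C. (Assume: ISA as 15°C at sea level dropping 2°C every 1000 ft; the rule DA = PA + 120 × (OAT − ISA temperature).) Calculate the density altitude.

ISA temperature at 1500 ft = 15 − 2 × (1500/1000) = 12°C.
ISA deviation = 30 − 12 = +18°C.
Density altitude = 1500 + 120 × (18) = 1500 + (+2160) = 3660 ft.

3660 ft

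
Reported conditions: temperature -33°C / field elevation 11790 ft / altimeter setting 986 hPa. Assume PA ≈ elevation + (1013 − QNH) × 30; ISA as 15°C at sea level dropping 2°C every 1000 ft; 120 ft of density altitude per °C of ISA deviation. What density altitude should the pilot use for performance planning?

Pressure altitude = 11790 + (1013 − 986) × 30 = 11790 + (+810) = 12600 ft.
ISA temperature at 12600 ft = 15 − 2 × (12600/1000) = -10.2°C.
ISA deviation = -33 − (-10.2) = -22.8°C.
Density altitude = 12600 + 120 × (-22.8) = 9864 ft.

9864 ft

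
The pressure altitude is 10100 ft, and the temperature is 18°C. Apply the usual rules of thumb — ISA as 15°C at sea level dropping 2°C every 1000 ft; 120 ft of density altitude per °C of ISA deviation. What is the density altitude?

ISA temperature at 10100 ft = 15 − 2 × (10100/1000) = -5.2°C.
ISA deviation = 18 − (-5.2) = +23.2°C.
Density altitude = 10100 + 120 × (23.2) = 10100 + (+2784) = 12884 ft.

12884 ft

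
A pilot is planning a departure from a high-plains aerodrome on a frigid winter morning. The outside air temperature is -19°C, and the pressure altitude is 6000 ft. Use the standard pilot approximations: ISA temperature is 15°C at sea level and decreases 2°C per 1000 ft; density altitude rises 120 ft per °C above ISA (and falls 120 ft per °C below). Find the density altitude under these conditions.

ISA temperature at 6000 ft = 15 − 2 × (6000/1000) = 3°C.
ISA deviation = -19 − 3 = -22°C.
Density altitude = 6000 + 120 × (-22) = 6000 + (-2640) = 3360 ft.

3360 ft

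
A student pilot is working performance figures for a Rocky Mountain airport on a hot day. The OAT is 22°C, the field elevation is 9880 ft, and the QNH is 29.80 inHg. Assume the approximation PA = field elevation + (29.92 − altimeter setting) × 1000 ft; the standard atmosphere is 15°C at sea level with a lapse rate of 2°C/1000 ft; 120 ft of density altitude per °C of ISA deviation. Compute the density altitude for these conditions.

Pressure altitude = 9880 + (29.92 − 29.80) × 1000 = 9880 + (+120) = 10000 ft.
ISA temperature at 10000 ft = 15 − 2 × (10000/1000) = -5°C.
ISA deviation = 22 − (-5) = +27°C.
Density altitude = 10000 + 120 × (27) = 13240 ft.

13240 ft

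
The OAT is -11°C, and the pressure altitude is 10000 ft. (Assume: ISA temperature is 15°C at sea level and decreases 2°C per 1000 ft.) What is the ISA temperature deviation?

ISA-6°C

ISA temperature at 10000 ft = 15 − 2 × (10000/1000) = -5°C.
Deviation = OAT − ISA = -11 − (-5) = -6°C.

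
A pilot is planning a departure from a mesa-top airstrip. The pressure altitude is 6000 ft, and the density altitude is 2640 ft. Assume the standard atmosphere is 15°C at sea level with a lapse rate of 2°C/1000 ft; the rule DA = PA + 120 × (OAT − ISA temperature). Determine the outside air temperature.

Density altitude − pressure altitude = 2640 − 6000 = -3360 ft.
At 120 ft/°C that is an ISA deviation of -3360/120 = -28°C.
ISA temperature at 6000 ft = 15 − 2 × (6000/1000) = 3°C.
OAT = ISA + deviation = 3 + (-28) = -25°C.

-25°C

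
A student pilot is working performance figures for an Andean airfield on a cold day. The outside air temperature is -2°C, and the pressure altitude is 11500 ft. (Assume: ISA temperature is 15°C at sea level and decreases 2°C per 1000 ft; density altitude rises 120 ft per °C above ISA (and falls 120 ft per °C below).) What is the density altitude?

ISA temperature at 11500 ft = 15 − 2 × (11500/1000) = -8°C.
ISA deviation = -2 − (-8) = +6°C.
Density altitude = 11500 + 120 × (6) = 11500 + (+720) = 12220 ft.

12220 ft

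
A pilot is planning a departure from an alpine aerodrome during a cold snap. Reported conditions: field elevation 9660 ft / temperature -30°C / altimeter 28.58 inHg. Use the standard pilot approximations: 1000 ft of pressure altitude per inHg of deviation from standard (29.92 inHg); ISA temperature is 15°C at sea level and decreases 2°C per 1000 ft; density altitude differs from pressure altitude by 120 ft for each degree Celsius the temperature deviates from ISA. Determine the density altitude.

Pressure altitude = 9660 + (29.92 − 28.58) × 1000 = 9660 + (+1340) = 11000 ft.
ISA temperature at 11000 ft = 15 − 2 × (11000/1000) = -7°C.
ISA deviation = -30 − (-7) = -23°C.
Density altitude = 11000 + 120 × (-23) = 8240 ft.

8240 ft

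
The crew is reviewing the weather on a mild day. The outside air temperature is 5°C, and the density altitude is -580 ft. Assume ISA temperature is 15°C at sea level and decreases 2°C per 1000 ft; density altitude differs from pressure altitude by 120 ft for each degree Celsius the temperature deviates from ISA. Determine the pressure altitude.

500 ft

DA = PA + 120 × (OAT − (15 − 2·PA/1000)) = PA + 120·OAT − 1800 + 0.24·PA = 1.24·PA + 120·OAT − 1800.
So 1.24·PA = -580 − 120 × 5 + 1800 = 620.
PA = 620 / 1.24 = 500 ft.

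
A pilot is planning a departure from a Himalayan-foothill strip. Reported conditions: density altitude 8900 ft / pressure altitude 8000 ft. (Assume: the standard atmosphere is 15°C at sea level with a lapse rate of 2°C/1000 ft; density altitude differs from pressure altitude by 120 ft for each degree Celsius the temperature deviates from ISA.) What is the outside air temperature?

Density altitude − pressure altitude = 8900 − 8000 = +900 ft.
At 120 ft/°C that is an ISA deviation of 900/120 = +7.5°C.
ISA temperature at 8000 ft = 15 − 2 × (8000/1000) = -1°C.
OAT = ISA + deviation = -1 + (+7.5) = 6.5°C.

6.5°C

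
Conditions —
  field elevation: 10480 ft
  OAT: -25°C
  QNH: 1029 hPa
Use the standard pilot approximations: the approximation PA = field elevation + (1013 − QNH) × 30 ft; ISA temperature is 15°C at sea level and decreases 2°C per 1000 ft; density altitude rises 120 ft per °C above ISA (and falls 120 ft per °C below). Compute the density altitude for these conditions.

Pressure altitude = 10480 + (1013 − 1029) × 30 = 10480 + (-480) = 10000 ft.
ISA temperature at 10000 ft = 15 − 2 × (10000/1000) = -5°C.
ISA deviation = -25 − (-5) = -20°C.
Density altitude = 10000 + 120 × (-20) = 7600 ft.

7600 ft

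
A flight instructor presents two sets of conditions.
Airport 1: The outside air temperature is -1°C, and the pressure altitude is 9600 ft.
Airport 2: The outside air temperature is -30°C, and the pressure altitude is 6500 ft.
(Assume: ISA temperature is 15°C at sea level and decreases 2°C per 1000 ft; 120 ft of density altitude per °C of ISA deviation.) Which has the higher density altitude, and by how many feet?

Airport 1 by 7324 ft

Airport 1: ISA temp = -4.2°C, deviation +3.2°C, DA = 9600 + 120 × 3.2 = 9984 ft.
Airport 2: ISA temp = 2°C, deviation -32°C, DA = 6500 + 120 × (-32) = 2660 ft.
Airport 1 is higher by 9984 − 2660 = 7324 ft.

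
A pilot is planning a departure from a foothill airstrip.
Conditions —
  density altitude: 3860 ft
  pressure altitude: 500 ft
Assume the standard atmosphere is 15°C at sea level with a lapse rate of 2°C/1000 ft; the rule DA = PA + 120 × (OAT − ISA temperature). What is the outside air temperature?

42°C

Density altitude − pressure altitude = 3860 − 500 = +3360 ft.
At 120 ft/°C that is an ISA deviation of 3360/120 = +28°C.
ISA temperature at 500 ft = 15 − 2 × (500/1000) = 14°C.
OAT = ISA + deviation = 14 + (+28) = 42°C.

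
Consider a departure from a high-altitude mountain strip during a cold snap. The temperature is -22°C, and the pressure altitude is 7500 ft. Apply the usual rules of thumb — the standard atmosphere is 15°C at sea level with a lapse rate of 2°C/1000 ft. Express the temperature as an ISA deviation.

ISA-22°C

ISA temperature at 7500 ft = 15 − 2 × (7500/1000) = 0°C.
Deviation = OAT − ISA = -22 − 0 = -22°C.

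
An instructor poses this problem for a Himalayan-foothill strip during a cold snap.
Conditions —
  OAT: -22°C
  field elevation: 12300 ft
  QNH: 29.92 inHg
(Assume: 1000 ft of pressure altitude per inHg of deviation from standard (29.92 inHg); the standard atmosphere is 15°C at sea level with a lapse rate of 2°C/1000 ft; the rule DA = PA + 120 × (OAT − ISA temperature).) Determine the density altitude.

Pressure altitude = 12300 + (29.92 − 29.92) × 1000 = 12300 + (0) = 12300 ft.
ISA temperature at 12300 ft = 15 − 2 × (12300/1000) = -9.6°C.
ISA deviation = -22 − (-9.6) = -12.4°C.
Density altitude = 12300 + 120 × (-12.4) = 10812 ft.

10812 ft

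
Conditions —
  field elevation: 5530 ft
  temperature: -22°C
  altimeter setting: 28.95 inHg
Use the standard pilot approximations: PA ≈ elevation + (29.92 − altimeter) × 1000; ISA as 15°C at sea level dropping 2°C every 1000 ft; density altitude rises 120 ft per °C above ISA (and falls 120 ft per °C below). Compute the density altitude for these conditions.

3620 ft

Pressure altitude = 5530 + (29.92 − 28.95) × 1000 = 5530 + (+970) = 6500 ft.
ISA temperature at 6500 ft = 15 − 2 × (6500/1000) = 2°C.
ISA deviation = -22 − 2 = -24°C.
Density altitude = 6500 + 120 × (-24) = 3620 ft.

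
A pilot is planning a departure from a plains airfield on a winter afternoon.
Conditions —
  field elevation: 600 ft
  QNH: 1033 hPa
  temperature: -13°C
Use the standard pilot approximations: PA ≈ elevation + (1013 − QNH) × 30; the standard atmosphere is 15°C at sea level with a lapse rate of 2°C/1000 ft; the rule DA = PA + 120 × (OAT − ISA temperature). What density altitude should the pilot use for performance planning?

-3360 ft

Pressure altitude = 600 + (1013 − 1033) × 30 = 600 + (-600) = 0 ft.
ISA temperature at 0 ft = 15 − 2 × (0/1000) = 15°C.
ISA deviation = -13 − 15 = -28°C.
Density altitude = 0 + 120 × (-28) = -3360 ft.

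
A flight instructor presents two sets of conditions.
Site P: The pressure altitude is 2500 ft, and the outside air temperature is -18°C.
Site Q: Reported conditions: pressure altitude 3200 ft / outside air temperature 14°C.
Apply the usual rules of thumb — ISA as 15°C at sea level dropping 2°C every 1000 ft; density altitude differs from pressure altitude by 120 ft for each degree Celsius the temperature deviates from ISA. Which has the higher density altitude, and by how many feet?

Site Q by 4708 ft

Site P: ISA temp = 10°C, deviation -28°C, DA = 2500 + 120 × (-28) = -860 ft.
Site Q: ISA temp = 8.6°C, deviation +5.4°C, DA = 3200 + 120 × 5.4 = 3848 ft.
Site Q is higher by 3848 − (-860) = 4708 ft.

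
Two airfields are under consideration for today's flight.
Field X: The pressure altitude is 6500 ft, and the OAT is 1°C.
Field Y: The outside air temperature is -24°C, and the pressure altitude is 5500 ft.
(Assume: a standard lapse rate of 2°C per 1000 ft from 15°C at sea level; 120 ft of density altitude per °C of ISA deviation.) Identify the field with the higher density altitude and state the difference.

Field X: ISA temp = 2°C, deviation -1°C, DA = 6500 + 120 × (-1) = 6380 ft.
Field Y: ISA temp = 4°C, deviation -28°C, DA = 5500 + 120 × (-28) = 2140 ft.
Field X is higher by 6380 − 2140 = 4240 ft.

Field X by 4240 ft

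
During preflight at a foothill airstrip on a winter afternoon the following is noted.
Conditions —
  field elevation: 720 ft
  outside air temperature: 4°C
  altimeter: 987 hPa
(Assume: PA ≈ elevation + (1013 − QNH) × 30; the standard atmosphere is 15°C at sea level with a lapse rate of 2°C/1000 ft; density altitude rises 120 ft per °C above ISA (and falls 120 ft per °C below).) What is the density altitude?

Pressure altitude = 720 + (1013 − 987) × 30 = 720 + (+780) = 1500 ft.
ISA temperature at 1500 ft = 15 − 2 × (1500/1000) = 12°C.
ISA deviation = 4 − 12 = -8°C.
Density altitude = 1500 + 120 × (-8) = 540 ft.

540 ft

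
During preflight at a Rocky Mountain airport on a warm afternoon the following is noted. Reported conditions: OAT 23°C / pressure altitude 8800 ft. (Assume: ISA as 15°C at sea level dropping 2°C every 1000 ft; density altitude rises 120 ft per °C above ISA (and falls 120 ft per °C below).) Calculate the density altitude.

11872 ft

ISA temperature at 8800 ft = 15 − 2 × (8800/1000) = -2.6°C.
ISA deviation = 23 − (-2.6) = +25.6°C.
Density altitude = 8800 + 120 × (25.6) = 8800 + (+3072) = 11872 ft.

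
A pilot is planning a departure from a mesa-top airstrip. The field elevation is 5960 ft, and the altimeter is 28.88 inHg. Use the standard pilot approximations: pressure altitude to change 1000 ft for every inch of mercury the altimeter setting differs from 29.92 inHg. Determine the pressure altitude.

7000 ft

Pressure correction = (29.92 − 28.88) × 1000 = +1040 ft.
Pressure altitude = 5960 + (+1040) = 7000 ft.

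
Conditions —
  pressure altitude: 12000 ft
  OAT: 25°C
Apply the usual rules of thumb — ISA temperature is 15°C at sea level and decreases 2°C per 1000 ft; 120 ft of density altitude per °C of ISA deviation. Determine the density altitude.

ISA temperature at 12000 ft = 15 − 2 × (12000/1000) = -9°C.
ISA deviation = 25 − (-9) = +34°C.
Density altitude = 12000 + 120 × (34) = 12000 + (+4080) = 16080 ft.

16080 ft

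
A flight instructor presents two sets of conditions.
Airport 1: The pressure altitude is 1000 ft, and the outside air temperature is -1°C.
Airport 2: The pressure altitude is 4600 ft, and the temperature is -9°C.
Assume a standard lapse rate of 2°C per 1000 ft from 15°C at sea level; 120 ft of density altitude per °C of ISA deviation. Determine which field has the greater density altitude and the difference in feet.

Airport 1: ISA temp = 13°C, deviation -14°C, DA = 1000 + 120 × (-14) = -680 ft.
Airport 2: ISA temp = 5.8°C, deviation -14.8°C, DA = 4600 + 120 × (-14.8) = 2824 ft.
Airport 2 is higher by 2824 − (-680) = 3504 ft.

Airport 2 by 3504 ft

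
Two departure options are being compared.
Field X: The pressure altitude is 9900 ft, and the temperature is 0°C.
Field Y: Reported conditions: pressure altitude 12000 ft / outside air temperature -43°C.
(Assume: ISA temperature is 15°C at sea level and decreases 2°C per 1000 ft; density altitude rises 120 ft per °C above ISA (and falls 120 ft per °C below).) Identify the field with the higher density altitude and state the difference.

Field X: ISA temp = -4.8°C, deviation +4.8°C, DA = 9900 + 120 × 4.8 = 10476 ft.
Field Y: ISA temp = -9°C, deviation -34°C, DA = 12000 + 120 × (-34) = 7920 ft.
Field X is higher by 10476 − 7920 = 2556 ft.

Field X by 2556 ft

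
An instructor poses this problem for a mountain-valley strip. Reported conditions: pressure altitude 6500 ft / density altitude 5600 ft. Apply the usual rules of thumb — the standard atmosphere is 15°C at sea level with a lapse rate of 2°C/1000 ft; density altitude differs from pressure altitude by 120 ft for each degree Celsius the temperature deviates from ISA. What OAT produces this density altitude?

-5.5°C

Density altitude − pressure altitude = 5600 − 6500 = -900 ft.
At 120 ft/°C that is an ISA deviation of -900/120 = -7.5°C.
ISA temperature at 6500 ft = 15 − 2 × (6500/1000) = 2°C.
OAT = ISA + deviation = 2 + (-7.5) = -5.5°C.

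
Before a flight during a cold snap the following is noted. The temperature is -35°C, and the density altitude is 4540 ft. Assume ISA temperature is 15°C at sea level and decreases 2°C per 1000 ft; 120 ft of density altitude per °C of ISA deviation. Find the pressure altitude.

8500 ft

DA = PA + 120 × (OAT − (15 − 2·PA/1000)) = PA + 120·OAT − 1800 + 0.24·PA = 1.24·PA + 120·OAT − 1800.
So 1.24·PA = 4540 − 120 × (-35) + 1800 = 10540.
PA = 10540 / 1.24 = 8500 ft.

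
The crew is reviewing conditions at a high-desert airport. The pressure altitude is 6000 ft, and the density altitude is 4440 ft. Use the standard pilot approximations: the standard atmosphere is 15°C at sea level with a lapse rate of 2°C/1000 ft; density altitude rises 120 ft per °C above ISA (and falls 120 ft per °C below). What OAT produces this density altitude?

-10°C

Density altitude − pressure altitude = 4440 − 6000 = -1560 ft.
At 120 ft/°C that is an ISA deviation of -1560/120 = -13°C.
ISA temperature at 6000 ft = 15 − 2 × (6000/1000) = 3°C.
OAT = ISA + deviation = 3 + (-13) = -10°C.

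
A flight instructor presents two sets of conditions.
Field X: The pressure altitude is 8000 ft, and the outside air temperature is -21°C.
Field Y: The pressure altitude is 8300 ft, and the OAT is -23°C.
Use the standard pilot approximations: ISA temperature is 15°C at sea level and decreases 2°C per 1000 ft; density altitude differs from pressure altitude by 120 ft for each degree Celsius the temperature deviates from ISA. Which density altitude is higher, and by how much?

Field Y by 132 ft

Field X: ISA temp = -1°C, deviation -20°C, DA = 8000 + 120 × (-20) = 5600 ft.
Field Y: ISA temp = -1.6°C, deviation -21.4°C, DA = 8300 + 120 × (-21.4) = 5732 ft.
Field Y is higher by 5732 − 5600 = 132 ft.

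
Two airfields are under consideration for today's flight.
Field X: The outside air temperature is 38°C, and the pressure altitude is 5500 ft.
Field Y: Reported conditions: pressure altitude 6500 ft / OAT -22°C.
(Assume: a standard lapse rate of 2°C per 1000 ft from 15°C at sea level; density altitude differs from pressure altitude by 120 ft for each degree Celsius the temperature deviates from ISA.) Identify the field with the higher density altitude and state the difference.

Field X: ISA temp = 4°C, deviation +34°C, DA = 5500 + 120 × 34 = 9580 ft.
Field Y: ISA temp = 2°C, deviation -24°C, DA = 6500 + 120 × (-24) = 3620 ft.
Field X is higher by 9580 − 3620 = 5960 ft.

Field X by 5960 ft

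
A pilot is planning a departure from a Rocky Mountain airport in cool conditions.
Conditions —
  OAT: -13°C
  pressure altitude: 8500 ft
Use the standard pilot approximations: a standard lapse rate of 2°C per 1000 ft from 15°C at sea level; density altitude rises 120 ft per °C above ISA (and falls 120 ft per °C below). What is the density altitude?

ISA temperature at 8500 ft = 15 − 2 × (8500/1000) = -2°C.
ISA deviation = -13 − (-2) = -11°C.
Density altitude = 8500 + 120 × (-11) = 8500 + (-1320) = 7180 ft.

7180 ft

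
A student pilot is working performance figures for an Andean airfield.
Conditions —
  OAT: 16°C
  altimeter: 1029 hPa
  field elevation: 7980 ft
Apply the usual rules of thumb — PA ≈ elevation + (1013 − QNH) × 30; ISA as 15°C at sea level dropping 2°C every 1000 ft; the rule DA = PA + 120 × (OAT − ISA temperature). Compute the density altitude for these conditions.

9420 ft

Pressure altitude = 7980 + (1013 − 1029) × 30 = 7980 + (-480) = 7500 ft.
ISA temperature at 7500 ft = 15 − 2 × (7500/1000) = 0°C.
ISA deviation = 16 − 0 = +16°C.
Density altitude = 7500 + 120 × (16) = 9420 ft.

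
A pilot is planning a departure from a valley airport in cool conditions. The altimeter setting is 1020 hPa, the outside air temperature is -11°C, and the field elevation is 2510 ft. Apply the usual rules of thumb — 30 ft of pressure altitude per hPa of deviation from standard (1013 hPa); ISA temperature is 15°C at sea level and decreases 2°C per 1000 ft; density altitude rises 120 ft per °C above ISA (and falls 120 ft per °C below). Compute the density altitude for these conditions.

-268 ft

Pressure altitude = 2510 + (1013 − 1020) × 30 = 2510 + (-210) = 2300 ft.
ISA temperature at 2300 ft = 15 − 2 × (2300/1000) = 10.4°C.
ISA deviation = -11 − 10.4 = -21.4°C.
Density altitude = 2300 + 120 × (-21.4) = -268 ft.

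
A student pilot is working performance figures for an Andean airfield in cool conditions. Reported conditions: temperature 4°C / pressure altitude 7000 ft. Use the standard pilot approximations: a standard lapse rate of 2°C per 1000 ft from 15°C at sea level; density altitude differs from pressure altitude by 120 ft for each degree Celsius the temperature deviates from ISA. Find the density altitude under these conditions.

7360 ft

ISA temperature at 7000 ft = 15 − 2 × (7000/1000) = 1°C.
ISA deviation = 4 − 1 = +3°C.
Density altitude = 7000 + 120 × (3) = 7000 + (+360) = 7360 ft.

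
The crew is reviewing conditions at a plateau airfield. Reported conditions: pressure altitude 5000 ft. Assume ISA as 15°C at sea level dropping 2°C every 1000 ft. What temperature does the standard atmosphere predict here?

5°C

ISA temperature = 15 − 2 × (5000/1000) = 15 − 10 = 5°C.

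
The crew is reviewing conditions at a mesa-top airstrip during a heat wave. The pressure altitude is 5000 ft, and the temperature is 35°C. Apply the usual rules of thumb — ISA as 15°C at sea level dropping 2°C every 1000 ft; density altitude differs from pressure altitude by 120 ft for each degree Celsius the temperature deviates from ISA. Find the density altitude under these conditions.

8600 ft

ISA temperature at 5000 ft = 15 − 2 × (5000/1000) = 5°C.
ISA deviation = 35 − 5 = +30°C.
Density altitude = 5000 + 120 × (30) = 5000 + (+3600) = 8600 ft.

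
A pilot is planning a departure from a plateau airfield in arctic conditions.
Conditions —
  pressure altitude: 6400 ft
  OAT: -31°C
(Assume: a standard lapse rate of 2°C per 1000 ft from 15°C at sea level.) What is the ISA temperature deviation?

ISA temperature at 6400 ft = 15 − 2 × (6400/1000) = 2.2°C.
Deviation = OAT − ISA = -31 − 2.2 = -33.2°C.

ISA-33.2°C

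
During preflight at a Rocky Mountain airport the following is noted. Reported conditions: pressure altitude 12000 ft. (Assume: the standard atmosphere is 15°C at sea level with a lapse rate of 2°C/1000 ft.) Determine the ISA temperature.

-9°C

ISA temperature = 15 − 2 × (12000/1000) = 15 − 24 = -9°C.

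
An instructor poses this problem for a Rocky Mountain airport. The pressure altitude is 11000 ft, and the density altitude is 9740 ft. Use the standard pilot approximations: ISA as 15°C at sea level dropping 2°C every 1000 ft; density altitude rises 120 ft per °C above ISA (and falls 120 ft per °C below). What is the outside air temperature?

-17.5°C

Density altitude − pressure altitude = 9740 − 11000 = -1260 ft.
At 120 ft/°C that is an ISA deviation of -1260/120 = -10.5°C.
ISA temperature at 11000 ft = 15 − 2 × (11000/1000) = -7°C.
OAT = ISA + deviation = -7 + (-10.5) = -17.5°C.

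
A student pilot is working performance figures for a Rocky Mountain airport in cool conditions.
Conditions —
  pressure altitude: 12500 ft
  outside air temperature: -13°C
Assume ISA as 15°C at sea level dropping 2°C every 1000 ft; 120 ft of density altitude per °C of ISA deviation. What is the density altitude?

ISA temperature at 12500 ft = 15 − 2 × (12500/1000) = -10°C.
ISA deviation = -13 − (-10) = -3°C.
Density altitude = 12500 + 120 × (-3) = 12500 + (-360) = 12140 ft.

12140 ft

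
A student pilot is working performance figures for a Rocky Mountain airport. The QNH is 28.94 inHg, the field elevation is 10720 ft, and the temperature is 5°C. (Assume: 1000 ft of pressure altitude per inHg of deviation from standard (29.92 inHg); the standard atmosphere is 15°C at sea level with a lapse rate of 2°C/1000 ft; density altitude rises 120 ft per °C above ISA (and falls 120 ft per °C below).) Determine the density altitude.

Pressure altitude = 10720 + (29.92 − 28.94) × 1000 = 10720 + (+980) = 11700 ft.
ISA temperature at 11700 ft = 15 − 2 × (11700/1000) = -8.4°C.
ISA deviation = 5 − (-8.4) = +13.4°C.
Density altitude = 11700 + 120 × (13.4) = 13308 ft.

13308 ft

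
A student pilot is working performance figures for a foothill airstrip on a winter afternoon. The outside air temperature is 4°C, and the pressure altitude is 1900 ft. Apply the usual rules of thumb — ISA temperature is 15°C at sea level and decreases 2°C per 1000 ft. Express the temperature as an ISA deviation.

ISA temperature at 1900 ft = 15 − 2 × (1900/1000) = 11.2°C.
Deviation = OAT − ISA = 4 − 11.2 = -7.2°C.

ISA-7.2°C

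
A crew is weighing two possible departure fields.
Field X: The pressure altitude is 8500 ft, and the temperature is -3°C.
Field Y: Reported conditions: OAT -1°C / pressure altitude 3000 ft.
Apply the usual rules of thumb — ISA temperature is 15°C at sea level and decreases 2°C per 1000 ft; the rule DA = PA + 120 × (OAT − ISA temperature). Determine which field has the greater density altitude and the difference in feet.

Field X by 6580 ft

Field X: ISA temp = -2°C, deviation -1°C, DA = 8500 + 120 × (-1) = 8380 ft.
Field Y: ISA temp = 9°C, deviation -10°C, DA = 3000 + 120 × (-10) = 1800 ft.
Field X is higher by 8380 − 1800 = 6580 ft.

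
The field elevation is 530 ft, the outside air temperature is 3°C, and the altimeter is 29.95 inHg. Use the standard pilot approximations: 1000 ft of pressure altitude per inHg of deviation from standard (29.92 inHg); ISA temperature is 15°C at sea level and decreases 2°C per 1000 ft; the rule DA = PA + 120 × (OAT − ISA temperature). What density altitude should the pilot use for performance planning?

-820 ft

Pressure altitude = 530 + (29.92 − 29.95) × 1000 = 530 + (-30) = 500 ft.
ISA temperature at 500 ft = 15 − 2 × (500/1000) = 14°C.
ISA deviation = 3 − 14 = -11°C.
Density altitude = 500 + 120 × (-11) = -820 ft.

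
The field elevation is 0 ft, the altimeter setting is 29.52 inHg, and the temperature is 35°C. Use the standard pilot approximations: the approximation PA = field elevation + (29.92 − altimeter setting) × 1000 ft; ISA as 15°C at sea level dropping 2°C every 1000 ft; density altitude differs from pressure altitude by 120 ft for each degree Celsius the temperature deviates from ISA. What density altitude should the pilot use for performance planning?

2896 ft

Pressure altitude = 0 + (29.92 − 29.52) × 1000 = 0 + (+400) = 400 ft.
ISA temperature at 400 ft = 15 − 2 × (400/1000) = 14.2°C.
ISA deviation = 35 − 14.2 = +20.8°C.
Density altitude = 400 + 120 × (20.8) = 2896 ft.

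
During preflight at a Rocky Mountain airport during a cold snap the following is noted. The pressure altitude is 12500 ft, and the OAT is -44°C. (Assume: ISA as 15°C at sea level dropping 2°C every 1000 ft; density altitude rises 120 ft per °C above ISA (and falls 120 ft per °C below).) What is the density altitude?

ISA temperature at 12500 ft = 15 − 2 × (12500/1000) = -10°C.
ISA deviation = -44 − (-10) = -34°C.
Density altitude = 12500 + 120 × (-34) = 12500 + (-4080) = 8420 ft.

8420 ft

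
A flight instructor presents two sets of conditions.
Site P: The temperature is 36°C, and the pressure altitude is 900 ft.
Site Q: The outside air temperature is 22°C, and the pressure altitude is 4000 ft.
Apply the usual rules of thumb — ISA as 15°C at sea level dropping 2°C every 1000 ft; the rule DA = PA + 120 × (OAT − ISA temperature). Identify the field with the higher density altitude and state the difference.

Site P: ISA temp = 13.2°C, deviation +22.8°C, DA = 900 + 120 × 22.8 = 3636 ft.
Site Q: ISA temp = 7°C, deviation +15°C, DA = 4000 + 120 × 15 = 5800 ft.
Site Q is higher by 5800 − 3636 = 2164 ft.

Site Q by 2164 ft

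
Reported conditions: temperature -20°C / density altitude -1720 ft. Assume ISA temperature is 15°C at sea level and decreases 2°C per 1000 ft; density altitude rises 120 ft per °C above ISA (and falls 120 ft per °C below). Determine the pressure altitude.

2000 ft

DA = PA + 120 × (OAT − (15 − 2·PA/1000)) = PA + 120·OAT − 1800 + 0.24·PA = 1.24·PA + 120·OAT − 1800.
So 1.24·PA = -1720 − 120 × (-20) + 1800 = 2480.
PA = 2480 / 1.24 = 2000 ft.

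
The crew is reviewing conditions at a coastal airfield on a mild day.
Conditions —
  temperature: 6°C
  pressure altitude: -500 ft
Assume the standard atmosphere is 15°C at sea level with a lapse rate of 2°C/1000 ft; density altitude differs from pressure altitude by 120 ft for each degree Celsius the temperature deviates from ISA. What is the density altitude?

-1700 ft

ISA temperature at -500 ft = 15 − 2 × (-500/1000) = 16°C.
ISA deviation = 6 − 16 = -10°C.
Density altitude = -500 + 120 × (-10) = -500 + (-1200) = -1700 ft.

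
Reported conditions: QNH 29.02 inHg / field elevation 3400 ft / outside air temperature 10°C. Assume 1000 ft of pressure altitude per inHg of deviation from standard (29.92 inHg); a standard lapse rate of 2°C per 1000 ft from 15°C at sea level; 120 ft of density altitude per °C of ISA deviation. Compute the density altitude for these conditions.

Pressure altitude = 3400 + (29.92 − 29.02) × 1000 = 3400 + (+900) = 4300 ft.
ISA temperature at 4300 ft = 15 − 2 × (4300/1000) = 6.4°C.
ISA deviation = 10 − 6.4 = +3.6°C.
Density altitude = 4300 + 120 × (3.6) = 4732 ft.

4732 ft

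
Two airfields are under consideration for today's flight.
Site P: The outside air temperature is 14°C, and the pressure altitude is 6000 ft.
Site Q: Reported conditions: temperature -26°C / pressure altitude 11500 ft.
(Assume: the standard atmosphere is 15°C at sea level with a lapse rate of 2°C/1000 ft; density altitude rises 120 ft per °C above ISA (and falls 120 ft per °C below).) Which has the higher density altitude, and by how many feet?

Site P: ISA temp = 3°C, deviation +11°C, DA = 6000 + 120 × 11 = 7320 ft.
Site Q: ISA temp = -8°C, deviation -18°C, DA = 11500 + 120 × (-18) = 9340 ft.
Site Q is higher by 9340 − 7320 = 2020 ft.

Site Q by 2020 ft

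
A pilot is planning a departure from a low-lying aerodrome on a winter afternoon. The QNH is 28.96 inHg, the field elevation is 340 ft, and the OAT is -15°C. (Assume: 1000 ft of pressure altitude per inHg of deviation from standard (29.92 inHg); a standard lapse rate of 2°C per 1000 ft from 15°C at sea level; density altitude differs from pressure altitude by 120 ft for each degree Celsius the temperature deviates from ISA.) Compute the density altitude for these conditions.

-1988 ft

Pressure altitude = 340 + (29.92 − 28.96) × 1000 = 340 + (+960) = 1300 ft.
ISA temperature at 1300 ft = 15 − 2 × (1300/1000) = 12.4°C.
ISA deviation = -15 − 12.4 = -27.4°C.
Density altitude = 1300 + 120 × (-27.4) = -1988 ft.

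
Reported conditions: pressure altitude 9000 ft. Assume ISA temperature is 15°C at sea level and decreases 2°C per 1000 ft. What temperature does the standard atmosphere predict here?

ISA temperature = 15 − 2 × (9000/1000) = 15 − 18 = -3°C.

-3°C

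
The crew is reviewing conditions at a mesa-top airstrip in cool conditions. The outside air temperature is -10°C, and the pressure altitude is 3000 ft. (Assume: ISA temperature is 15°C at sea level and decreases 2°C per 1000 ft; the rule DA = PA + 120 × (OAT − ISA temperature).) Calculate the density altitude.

ISA temperature at 3000 ft = 15 − 2 × (3000/1000) = 9°C.
ISA deviation = -10 − 9 = -19°C.
Density altitude = 3000 + 120 × (-19) = 3000 + (-2280) = 720 ft.

720 ft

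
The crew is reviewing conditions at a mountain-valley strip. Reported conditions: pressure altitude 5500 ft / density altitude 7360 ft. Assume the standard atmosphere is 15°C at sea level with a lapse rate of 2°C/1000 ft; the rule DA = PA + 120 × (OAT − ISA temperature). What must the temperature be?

Density altitude − pressure altitude = 7360 − 5500 = +1860 ft.
At 120 ft/°C that is an ISA deviation of 1860/120 = +15.5°C.
ISA temperature at 5500 ft = 15 − 2 × (5500/1000) = 4°C.
OAT = ISA + deviation = 4 + (+15.5) = 19.5°C.

19.5°C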